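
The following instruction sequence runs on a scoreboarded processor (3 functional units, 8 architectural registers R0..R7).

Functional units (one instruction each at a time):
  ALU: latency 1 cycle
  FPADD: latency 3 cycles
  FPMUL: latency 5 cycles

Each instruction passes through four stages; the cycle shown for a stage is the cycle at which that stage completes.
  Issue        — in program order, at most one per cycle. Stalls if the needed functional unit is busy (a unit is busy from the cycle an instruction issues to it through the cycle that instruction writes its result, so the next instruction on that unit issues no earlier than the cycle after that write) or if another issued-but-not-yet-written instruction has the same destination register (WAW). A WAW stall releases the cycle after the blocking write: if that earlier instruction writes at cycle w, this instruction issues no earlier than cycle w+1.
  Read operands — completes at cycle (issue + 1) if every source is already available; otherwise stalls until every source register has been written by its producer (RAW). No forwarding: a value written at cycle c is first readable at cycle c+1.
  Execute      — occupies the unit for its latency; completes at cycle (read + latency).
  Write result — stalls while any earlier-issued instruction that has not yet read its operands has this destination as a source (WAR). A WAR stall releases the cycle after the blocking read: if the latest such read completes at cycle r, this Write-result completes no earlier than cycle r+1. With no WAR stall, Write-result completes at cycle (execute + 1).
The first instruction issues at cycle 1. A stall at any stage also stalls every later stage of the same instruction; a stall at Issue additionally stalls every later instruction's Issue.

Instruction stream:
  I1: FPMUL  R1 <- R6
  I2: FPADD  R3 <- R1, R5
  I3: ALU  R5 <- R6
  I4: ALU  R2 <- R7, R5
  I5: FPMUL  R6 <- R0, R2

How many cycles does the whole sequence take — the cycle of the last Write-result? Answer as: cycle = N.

I1: IS=1 RO=2 EX=7 WR=8
I2: IS=2 RO=9 EX=12 WR=13  [RAW R1: wait I1 write@8]
I3: IS=3 RO=4 EX=5 WR=10  [WAR R5: wait I2 read@9]
I4: IS=11 RO=12 EX=13 WR=14  [struct: ALU busy until I3 writes@10]
I5: IS=12 RO=15 EX=20 WR=21  [RAW R2: wait I4 write@14]

cycle = 21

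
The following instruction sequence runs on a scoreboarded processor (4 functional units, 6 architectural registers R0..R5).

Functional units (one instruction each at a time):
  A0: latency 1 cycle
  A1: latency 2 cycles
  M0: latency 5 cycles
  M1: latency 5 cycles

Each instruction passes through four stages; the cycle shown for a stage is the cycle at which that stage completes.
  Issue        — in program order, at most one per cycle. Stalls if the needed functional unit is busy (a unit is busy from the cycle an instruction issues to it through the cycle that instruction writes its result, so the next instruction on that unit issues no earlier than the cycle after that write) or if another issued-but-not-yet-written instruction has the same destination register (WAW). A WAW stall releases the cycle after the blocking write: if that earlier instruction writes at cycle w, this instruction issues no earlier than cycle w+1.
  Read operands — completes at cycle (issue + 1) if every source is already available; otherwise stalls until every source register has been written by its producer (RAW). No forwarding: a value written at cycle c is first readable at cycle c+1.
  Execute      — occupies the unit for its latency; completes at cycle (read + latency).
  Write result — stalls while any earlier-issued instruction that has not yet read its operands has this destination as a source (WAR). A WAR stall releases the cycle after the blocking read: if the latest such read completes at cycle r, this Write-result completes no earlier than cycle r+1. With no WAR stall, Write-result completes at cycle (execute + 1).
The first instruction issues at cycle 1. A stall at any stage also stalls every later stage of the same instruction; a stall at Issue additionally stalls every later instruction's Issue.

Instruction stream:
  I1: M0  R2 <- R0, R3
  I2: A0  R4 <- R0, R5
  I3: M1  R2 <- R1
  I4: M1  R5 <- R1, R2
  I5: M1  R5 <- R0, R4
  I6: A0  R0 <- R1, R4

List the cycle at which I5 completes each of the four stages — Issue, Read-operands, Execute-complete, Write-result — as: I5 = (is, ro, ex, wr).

  I1 | 1 | 2 | 7 | 8
  I2 | 2 | 3 | 4 | 5
  I3 | 9 | 10 | 15 | 16   WAW R2: wait I1 write@8
  I4 | 17 | 18 | 23 | 24   struct: M1 busy until I3 writes@16
  I5 | 25 | 26 | 31 | 32   struct: M1 busy until I4 writes@24
  I6 | 26 | 27 | 28 | 29

I5 = (25, 26, 31, 32)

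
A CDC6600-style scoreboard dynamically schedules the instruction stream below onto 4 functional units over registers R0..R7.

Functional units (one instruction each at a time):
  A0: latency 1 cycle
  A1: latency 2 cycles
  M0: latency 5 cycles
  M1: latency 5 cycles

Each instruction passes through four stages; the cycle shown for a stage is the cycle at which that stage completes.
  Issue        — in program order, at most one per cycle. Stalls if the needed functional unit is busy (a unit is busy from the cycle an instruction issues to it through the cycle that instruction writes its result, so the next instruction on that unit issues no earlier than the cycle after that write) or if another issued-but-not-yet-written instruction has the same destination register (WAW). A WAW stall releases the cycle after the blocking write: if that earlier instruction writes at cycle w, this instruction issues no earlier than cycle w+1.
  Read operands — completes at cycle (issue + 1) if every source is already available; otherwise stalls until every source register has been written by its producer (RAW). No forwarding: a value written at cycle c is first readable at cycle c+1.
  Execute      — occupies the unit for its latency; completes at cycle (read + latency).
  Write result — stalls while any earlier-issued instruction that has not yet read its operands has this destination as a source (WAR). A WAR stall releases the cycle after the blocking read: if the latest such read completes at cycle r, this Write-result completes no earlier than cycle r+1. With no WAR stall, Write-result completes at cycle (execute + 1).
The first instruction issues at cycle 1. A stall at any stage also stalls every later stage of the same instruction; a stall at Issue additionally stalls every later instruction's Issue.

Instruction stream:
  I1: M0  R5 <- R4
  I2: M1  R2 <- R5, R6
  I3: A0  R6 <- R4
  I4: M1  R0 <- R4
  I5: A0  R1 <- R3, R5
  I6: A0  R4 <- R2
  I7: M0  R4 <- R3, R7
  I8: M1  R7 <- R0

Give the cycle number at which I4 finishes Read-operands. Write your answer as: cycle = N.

cycle = 17

t=1  I1→M0
t=2  I1 RO; I2→M1
t=3  I3→A0
t=4  I3 RO
t=5  I3 EX
t=7  I1 EX
t=8  I1 WR R5
t=9  I2 RO
t=10  I3 WR R6
t=14  I2 EX
t=15  I2 WR R2
t=16  I4→M1
t=17  I4 RO; I5→A0
t=18  I5 RO
t=19  I5 EX
t=20  I5 WR R1
t=21  I6→A0
t=22  I4 EX; I6 RO
t=23  I4 WR R0; I6 EX
t=24  I6 WR R4
t=25  I7→M0
t=26  I7 RO; I8→M1
t=27  I8 RO
t=31  I7 EX
t=32  I7 WR R4; I8 EX
t=33  I8 WR R7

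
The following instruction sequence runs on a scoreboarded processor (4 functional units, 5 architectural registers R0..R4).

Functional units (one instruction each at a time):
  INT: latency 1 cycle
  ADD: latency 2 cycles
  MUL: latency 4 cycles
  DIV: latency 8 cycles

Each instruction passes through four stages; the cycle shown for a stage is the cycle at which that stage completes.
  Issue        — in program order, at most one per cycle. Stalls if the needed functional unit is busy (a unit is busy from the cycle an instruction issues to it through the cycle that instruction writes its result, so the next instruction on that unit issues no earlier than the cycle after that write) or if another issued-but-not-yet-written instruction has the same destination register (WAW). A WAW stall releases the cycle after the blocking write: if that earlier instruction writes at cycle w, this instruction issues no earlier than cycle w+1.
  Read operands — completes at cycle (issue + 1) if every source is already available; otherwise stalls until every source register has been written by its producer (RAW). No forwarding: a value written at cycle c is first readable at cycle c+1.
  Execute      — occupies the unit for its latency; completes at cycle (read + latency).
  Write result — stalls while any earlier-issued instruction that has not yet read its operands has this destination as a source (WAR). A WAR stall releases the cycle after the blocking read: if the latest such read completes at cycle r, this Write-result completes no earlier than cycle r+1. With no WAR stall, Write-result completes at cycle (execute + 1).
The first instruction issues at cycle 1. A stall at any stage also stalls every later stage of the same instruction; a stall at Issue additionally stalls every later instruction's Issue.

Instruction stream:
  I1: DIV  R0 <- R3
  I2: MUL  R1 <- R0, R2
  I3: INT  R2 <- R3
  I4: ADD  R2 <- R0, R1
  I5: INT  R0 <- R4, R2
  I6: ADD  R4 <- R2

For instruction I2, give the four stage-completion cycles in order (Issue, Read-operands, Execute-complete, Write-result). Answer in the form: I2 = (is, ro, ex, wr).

I1: IS=1 RO=2 EX=10 WR=11
I2: IS=2 RO=12 EX=16 WR=17  [RAW R0: wait I1 write@11]
I3: IS=3 RO=4 EX=5 WR=13  [WAR R2: wait I2 read@12]
I4: IS=14 RO=18 EX=20 WR=21  [WAW R2: wait I3 write@13; RAW R1: wait I2 write@17]
I5: IS=15 RO=22 EX=23 WR=24  [RAW R2: wait I4 write@21]
I6: IS=22 RO=23 EX=25 WR=26  [struct: ADD busy until I4 writes@21]

I2 = (2, 12, 16, 17)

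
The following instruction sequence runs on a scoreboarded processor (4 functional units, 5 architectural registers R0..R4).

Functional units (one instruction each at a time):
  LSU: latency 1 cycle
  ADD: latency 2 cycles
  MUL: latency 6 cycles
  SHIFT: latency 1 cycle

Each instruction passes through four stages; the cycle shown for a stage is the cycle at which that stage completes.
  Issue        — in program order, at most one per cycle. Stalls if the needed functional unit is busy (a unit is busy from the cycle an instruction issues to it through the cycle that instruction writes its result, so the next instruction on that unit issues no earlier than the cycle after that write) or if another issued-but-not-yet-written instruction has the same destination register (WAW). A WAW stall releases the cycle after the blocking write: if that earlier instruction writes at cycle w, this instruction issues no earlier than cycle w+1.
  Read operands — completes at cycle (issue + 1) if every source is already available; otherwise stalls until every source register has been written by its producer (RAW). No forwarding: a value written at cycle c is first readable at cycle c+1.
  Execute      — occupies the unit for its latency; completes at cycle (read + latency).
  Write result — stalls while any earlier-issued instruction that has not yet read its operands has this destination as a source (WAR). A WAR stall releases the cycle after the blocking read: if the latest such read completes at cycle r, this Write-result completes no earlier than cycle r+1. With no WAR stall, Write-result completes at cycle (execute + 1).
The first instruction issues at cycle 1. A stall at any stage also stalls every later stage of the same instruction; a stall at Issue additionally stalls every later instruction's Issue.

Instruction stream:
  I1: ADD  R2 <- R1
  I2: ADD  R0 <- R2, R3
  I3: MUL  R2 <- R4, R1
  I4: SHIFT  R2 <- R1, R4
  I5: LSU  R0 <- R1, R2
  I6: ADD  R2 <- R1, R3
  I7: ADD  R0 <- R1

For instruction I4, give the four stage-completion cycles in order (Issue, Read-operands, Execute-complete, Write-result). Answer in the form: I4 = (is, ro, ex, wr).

c1: I1 issues→ADD
c2: I1 reads
c4: I1 exec-done
c5: I1 writes R2
c6: I2 issues→ADD
c7: I2 reads; I3 issues→MUL
c8: I3 reads
c9: I2 exec-done
c10: I2 writes R0
c14: I3 exec-done
c15: I3 writes R2
c16: I4 issues→SHIFT
c17: I4 reads; I5 issues→LSU
c18: I4 exec-done
c19: I4 writes R2
c20: I5 reads; I6 issues→ADD
c21: I5 exec-done; I6 reads
c22: I5 writes R0
c23: I6 exec-done
c24: I6 writes R2
c25: I7 issues→ADD
c26: I7 reads
c28: I7 exec-done
c29: I7 writes R0

I4 = (16, 17, 18, 19)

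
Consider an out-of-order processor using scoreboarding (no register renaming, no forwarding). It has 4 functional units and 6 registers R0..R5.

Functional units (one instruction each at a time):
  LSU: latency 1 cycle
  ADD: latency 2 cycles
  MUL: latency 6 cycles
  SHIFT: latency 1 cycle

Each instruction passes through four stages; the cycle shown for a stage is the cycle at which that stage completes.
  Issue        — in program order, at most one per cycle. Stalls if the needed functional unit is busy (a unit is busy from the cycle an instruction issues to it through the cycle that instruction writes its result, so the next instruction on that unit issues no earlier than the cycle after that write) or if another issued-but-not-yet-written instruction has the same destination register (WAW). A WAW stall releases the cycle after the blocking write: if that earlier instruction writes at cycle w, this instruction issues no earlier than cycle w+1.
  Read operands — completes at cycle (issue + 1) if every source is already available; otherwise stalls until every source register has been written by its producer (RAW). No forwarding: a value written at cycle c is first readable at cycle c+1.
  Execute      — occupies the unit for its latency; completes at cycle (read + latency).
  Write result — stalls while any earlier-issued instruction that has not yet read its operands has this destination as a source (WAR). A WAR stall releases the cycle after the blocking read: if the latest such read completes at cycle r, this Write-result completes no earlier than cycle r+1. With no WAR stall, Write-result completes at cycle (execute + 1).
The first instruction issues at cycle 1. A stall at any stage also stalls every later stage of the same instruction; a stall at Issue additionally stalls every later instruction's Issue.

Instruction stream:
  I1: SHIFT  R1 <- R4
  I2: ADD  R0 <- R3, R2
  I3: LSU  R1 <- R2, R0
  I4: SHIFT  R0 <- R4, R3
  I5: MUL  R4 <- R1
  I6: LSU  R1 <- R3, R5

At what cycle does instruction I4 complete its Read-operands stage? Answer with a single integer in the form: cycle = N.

cycle = 8

t=1  I1 dispatched to SHIFT
t=2  I1 operands ready | I2 dispatched to ADD
t=3  I1 complete | I2 operands ready
t=4  R1←I1
t=5  I2 complete | I3 dispatched to LSU
t=6  R0←I2
t=7  I3 operands ready | I4 dispatched to SHIFT
t=8  I3 complete | I4 operands ready | I5 dispatched to MUL
t=9  R1←I3 | I4 complete
t=10  R0←I4 | I5 operands ready | I6 dispatched to LSU
t=11  I6 operands ready
t=12  I6 complete
t=13  R1←I6
t=16  I5 complete
t=17  R4←I5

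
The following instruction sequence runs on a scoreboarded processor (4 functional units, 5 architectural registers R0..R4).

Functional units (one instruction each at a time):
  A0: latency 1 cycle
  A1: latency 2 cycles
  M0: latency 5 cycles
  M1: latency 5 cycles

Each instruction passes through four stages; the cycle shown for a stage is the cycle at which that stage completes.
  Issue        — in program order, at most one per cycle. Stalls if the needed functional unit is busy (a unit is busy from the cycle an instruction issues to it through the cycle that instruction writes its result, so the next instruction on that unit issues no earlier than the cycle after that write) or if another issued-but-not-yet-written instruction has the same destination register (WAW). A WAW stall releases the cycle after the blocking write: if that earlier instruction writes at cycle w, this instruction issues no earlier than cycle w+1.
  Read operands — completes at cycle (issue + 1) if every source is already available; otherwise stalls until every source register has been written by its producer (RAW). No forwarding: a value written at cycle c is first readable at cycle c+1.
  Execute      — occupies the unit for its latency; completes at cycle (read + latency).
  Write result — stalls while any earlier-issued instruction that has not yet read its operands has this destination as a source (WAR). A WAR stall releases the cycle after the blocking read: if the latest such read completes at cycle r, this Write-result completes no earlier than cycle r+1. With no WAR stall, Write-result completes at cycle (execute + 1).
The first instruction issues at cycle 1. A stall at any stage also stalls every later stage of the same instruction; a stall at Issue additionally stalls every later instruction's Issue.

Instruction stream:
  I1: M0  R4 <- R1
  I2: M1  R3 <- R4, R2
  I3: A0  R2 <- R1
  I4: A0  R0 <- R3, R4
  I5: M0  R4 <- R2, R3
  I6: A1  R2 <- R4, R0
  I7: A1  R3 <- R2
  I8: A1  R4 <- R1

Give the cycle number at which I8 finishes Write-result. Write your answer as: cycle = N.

cycle = 36

[I1] 1/2/7/8
[I2] 2/9/14/15  (RAW R4: wait I1 write@8)
[I3] 3/4/5/10  (WAR R2: wait I2 read@9)
[I4] 11/16/17/18  (struct: A0 busy until I3 writes@10; RAW R3: wait I2 write@15)
[I5] 12/16/21/22  (RAW R3: wait I2 write@15)
[I6] 13/23/25/26  (RAW R4: wait I5 write@22)
[I7] 27/28/30/31  (struct: A1 busy until I6 writes@26)
[I8] 32/33/35/36  (struct: A1 busy until I7 writes@31)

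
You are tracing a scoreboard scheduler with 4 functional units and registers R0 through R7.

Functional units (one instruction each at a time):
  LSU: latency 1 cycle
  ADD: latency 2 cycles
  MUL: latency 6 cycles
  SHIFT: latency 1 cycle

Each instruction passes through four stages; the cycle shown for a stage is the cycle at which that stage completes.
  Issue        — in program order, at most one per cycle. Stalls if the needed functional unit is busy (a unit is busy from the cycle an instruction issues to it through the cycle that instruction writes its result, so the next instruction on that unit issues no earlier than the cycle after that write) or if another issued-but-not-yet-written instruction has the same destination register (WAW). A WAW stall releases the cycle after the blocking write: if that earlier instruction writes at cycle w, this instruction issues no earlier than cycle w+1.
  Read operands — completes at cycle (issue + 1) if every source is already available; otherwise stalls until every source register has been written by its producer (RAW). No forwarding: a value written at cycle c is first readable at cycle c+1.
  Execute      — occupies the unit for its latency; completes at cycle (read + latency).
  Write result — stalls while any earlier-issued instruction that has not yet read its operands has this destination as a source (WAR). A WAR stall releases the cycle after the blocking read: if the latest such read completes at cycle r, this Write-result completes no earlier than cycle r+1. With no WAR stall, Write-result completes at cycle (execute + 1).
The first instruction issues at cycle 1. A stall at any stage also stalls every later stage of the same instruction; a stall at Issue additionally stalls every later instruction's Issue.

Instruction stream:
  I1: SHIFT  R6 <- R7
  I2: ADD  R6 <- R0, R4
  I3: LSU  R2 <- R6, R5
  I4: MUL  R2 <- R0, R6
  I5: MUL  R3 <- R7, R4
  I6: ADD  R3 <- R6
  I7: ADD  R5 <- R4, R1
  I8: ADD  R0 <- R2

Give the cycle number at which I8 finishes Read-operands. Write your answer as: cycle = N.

cycle = 42

  I1 | 1 | 2 | 3 | 4
  I2 | 5 | 6 | 8 | 9   WAW R6: wait I1 write@4
  I3 | 6 | 10 | 11 | 12   RAW R6: wait I2 write@9
  I4 | 13 | 14 | 20 | 21   WAW R2: wait I3 write@12
  I5 | 22 | 23 | 29 | 30   struct: MUL busy until I4 writes@21
  I6 | 31 | 32 | 34 | 35   WAW R3: wait I5 write@30
  I7 | 36 | 37 | 39 | 40   struct: ADD busy until I6 writes@35
  I8 | 41 | 42 | 44 | 45   struct: ADD busy until I7 writes@40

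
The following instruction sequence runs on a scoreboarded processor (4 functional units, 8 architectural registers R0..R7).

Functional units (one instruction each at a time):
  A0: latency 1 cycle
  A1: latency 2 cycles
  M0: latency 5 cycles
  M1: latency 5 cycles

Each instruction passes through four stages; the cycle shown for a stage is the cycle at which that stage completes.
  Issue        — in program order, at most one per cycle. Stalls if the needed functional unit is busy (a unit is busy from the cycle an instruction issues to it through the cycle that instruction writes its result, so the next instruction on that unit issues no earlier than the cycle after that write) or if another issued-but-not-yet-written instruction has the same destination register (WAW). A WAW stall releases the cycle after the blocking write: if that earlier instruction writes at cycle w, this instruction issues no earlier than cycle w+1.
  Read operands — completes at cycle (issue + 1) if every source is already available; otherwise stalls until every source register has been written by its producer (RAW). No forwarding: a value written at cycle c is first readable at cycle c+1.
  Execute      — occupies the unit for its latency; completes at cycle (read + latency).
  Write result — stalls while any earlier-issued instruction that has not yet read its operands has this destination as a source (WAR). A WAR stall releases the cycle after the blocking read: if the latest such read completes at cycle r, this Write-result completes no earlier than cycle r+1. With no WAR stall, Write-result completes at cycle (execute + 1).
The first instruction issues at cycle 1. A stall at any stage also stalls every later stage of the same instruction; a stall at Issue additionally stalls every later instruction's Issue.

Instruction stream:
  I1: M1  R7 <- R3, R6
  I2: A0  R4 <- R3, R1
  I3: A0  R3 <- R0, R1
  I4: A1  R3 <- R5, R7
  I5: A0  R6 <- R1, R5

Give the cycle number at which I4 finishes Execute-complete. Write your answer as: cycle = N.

t=1  I1 dispatched to M1
t=2  I1 operands ready; I2 dispatched to A0
t=3  I2 operands ready
t=4  I2 complete
t=5  R4←I2
t=6  I3 dispatched to A0
t=7  I1 complete; I3 operands ready
t=8  R7←I1; I3 complete
t=9  R3←I3
t=10  I4 dispatched to A1
t=11  I4 operands ready; I5 dispatched to A0
t=12  I5 operands ready
t=13  I4 complete; I5 complete
t=14  R3←I4; R6←I5

cycle = 13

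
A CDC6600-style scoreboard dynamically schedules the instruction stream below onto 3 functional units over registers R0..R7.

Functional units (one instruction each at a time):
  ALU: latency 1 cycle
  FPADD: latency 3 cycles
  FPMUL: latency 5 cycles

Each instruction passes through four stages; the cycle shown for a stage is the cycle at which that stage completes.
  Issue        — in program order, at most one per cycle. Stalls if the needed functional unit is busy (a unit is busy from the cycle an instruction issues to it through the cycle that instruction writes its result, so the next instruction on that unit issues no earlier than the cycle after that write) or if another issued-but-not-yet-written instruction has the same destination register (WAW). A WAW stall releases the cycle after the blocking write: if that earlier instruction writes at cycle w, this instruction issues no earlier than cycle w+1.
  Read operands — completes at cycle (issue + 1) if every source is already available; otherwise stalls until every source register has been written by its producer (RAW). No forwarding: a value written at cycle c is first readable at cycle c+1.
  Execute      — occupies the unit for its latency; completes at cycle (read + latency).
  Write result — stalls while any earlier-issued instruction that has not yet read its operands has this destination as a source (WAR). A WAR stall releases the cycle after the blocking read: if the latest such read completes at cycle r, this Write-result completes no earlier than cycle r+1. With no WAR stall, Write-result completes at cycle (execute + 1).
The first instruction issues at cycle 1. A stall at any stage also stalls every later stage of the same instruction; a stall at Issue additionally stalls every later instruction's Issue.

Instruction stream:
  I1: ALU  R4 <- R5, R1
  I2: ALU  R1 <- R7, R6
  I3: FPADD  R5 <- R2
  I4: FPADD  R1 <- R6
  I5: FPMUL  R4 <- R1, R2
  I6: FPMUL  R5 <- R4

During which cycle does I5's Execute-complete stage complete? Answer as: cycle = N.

cycle = 23

[I1] 1/2/3/4
[I2] 5/6/7/8  (struct: ALU busy until I1 writes@4)
[I3] 6/7/10/11
[I4] 12/13/16/17  (struct: FPADD busy until I3 writes@11)
[I5] 13/18/23/24  (RAW R1: wait I4 write@17)
[I6] 25/26/31/32  (struct: FPMUL busy until I5 writes@24)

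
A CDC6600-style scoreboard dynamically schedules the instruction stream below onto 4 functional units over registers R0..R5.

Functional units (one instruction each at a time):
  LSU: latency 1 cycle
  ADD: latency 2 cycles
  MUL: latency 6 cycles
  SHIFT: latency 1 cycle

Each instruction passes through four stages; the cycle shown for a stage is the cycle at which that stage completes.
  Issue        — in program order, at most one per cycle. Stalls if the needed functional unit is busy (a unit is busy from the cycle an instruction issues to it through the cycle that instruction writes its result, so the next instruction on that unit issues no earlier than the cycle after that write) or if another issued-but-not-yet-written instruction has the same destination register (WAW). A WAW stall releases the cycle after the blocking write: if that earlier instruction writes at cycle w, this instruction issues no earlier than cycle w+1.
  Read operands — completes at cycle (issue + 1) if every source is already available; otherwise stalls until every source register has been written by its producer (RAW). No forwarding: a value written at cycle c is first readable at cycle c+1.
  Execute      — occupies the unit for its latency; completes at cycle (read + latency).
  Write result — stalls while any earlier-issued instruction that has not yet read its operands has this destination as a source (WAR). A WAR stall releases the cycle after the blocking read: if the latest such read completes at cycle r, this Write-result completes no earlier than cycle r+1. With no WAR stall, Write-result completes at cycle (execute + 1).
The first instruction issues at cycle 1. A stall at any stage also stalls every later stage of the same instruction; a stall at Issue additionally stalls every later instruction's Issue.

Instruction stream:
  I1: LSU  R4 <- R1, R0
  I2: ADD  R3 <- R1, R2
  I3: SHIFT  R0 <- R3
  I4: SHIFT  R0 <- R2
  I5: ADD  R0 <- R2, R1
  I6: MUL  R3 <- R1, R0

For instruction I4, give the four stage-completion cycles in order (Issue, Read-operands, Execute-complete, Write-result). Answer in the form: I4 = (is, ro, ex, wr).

[1] issue I1 (LSU)
[2] I1 read-ops, issue I2 (ADD)
[3] I1 finished on LSU, I2 read-ops, issue I3 (SHIFT)
[4] I1→R4
[5] I2 finished on ADD
[6] I2→R3
[7] I3 read-ops
[8] I3 finished on SHIFT
[9] I3→R0
[10] issue I4 (SHIFT)
[11] I4 read-ops
[12] I4 finished on SHIFT
[13] I4→R0
[14] issue I5 (ADD)
[15] I5 read-ops, issue I6 (MUL)
[17] I5 finished on ADD
[18] I5→R0
[19] I6 read-ops
[25] I6 finished on MUL
[26] I6→R3

I4 = (10, 11, 12, 13)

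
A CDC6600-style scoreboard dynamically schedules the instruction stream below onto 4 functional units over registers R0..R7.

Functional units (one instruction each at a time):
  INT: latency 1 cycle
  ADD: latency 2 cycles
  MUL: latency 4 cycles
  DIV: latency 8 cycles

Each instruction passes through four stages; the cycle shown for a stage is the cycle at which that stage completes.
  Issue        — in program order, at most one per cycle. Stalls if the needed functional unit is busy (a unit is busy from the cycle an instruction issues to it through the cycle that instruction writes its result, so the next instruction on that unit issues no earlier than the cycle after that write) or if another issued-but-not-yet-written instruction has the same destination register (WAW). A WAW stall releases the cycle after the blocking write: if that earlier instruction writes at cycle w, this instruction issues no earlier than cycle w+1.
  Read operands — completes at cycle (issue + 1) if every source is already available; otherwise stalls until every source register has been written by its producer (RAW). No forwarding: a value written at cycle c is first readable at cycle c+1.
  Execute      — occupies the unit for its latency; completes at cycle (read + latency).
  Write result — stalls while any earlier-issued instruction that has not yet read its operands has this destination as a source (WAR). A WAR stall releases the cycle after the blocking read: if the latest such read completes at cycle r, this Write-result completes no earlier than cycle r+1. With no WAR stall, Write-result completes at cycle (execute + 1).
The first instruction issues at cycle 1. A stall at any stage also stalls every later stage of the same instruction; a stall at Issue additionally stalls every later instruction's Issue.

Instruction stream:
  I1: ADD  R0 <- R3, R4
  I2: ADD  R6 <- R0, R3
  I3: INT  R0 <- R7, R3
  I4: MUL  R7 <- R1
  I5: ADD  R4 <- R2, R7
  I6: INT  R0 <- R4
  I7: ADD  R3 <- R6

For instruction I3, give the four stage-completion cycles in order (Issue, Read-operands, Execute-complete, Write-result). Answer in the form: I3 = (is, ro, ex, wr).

cycle 1: issue I1 (ADD)
cycle 2: I1 read-ops
cycle 4: I1 finished on ADD
cycle 5: I1→R0
cycle 6: issue I2 (ADD)
cycle 7: I2 read-ops · issue I3 (INT)
cycle 8: I3 read-ops · issue I4 (MUL)
cycle 9: I2 finished on ADD · I3 finished on INT · I4 read-ops
cycle 10: I2→R6 · I3→R0
cycle 11: issue I5 (ADD)
cycle 12: issue I6 (INT)
cycle 13: I4 finished on MUL
cycle 14: I4→R7
cycle 15: I5 read-ops
cycle 17: I5 finished on ADD
cycle 18: I5→R4
cycle 19: I6 read-ops · issue I7 (ADD)
cycle 20: I6 finished on INT · I7 read-ops
cycle 21: I6→R0
cycle 22: I7 finished on ADD
cycle 23: I7→R3

I3 = (7, 8, 9, 10)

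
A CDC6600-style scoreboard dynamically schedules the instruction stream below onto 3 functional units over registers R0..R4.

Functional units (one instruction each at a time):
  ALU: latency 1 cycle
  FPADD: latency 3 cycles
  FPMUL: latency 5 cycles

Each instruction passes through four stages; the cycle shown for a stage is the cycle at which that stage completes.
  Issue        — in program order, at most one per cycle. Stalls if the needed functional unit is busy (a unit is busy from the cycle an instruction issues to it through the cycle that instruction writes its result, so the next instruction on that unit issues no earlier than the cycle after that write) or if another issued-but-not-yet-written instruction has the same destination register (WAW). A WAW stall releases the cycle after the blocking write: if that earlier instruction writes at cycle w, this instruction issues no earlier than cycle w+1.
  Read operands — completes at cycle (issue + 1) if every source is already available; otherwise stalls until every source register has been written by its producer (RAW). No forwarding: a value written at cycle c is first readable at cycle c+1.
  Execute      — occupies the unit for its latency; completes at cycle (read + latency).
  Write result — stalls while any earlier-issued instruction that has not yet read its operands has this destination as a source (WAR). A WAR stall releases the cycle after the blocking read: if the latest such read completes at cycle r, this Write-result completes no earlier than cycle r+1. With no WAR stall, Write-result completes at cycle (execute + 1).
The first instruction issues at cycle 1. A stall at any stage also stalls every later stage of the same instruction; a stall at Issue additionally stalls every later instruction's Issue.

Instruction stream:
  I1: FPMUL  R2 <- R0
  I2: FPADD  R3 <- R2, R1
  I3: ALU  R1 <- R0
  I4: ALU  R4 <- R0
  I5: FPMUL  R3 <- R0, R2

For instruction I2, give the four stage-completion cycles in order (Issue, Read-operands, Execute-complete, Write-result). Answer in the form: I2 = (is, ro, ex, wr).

1) issue 1, read 2, done 7, write 8
2) issue 2, read 9, done 12, write 13  <RAW R2: wait I1 write@8>
3) issue 3, read 4, done 5, write 10  <WAR R1: wait I2 read@9>
4) issue 11, read 12, done 13, write 14  <struct: ALU busy until I3 writes@10>
5) issue 14, read 15, done 20, write 21  <WAW R3: wait I2 write@13>

I2 = (2, 9, 12, 13)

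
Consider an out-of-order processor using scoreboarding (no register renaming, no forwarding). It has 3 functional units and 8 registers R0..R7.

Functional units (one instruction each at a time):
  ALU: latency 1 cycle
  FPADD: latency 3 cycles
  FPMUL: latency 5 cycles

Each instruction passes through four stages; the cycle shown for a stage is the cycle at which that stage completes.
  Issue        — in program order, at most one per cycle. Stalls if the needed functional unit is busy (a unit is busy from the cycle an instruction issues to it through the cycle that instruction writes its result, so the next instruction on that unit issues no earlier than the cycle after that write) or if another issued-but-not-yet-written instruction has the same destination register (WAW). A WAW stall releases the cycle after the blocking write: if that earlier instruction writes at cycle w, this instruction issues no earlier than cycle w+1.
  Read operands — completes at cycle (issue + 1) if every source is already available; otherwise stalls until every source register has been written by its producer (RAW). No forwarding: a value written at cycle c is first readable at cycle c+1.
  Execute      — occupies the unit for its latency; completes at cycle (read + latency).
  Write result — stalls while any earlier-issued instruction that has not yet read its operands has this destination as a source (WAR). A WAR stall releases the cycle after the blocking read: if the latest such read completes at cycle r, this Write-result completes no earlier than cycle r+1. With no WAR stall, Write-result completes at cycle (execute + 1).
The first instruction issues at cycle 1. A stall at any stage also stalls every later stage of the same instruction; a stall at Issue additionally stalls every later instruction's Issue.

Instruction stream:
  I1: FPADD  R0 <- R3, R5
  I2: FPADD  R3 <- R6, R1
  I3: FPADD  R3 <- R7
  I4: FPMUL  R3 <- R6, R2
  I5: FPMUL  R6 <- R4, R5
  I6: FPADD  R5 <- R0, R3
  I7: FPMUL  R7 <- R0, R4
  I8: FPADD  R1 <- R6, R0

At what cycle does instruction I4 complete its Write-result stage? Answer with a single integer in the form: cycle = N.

cycle 1: I1 dispatched to FPADD
cycle 2: I1 operands ready
cycle 5: I1 complete
cycle 6: R0←I1
cycle 7: I2 dispatched to FPADD
cycle 8: I2 operands ready
cycle 11: I2 complete
cycle 12: R3←I2
cycle 13: I3 dispatched to FPADD
cycle 14: I3 operands ready
cycle 17: I3 complete
cycle 18: R3←I3
cycle 19: I4 dispatched to FPMUL
cycle 20: I4 operands ready
cycle 25: I4 complete
cycle 26: R3←I4
cycle 27: I5 dispatched to FPMUL
cycle 28: I5 operands ready, I6 dispatched to FPADD
cycle 29: I6 operands ready
cycle 32: I6 complete
cycle 33: I5 complete, R5←I6
cycle 34: R6←I5
cycle 35: I7 dispatched to FPMUL
cycle 36: I7 operands ready, I8 dispatched to FPADD
cycle 37: I8 operands ready
cycle 40: I8 complete
cycle 41: I7 complete, R1←I8
cycle 42: R7←I7

cycle = 26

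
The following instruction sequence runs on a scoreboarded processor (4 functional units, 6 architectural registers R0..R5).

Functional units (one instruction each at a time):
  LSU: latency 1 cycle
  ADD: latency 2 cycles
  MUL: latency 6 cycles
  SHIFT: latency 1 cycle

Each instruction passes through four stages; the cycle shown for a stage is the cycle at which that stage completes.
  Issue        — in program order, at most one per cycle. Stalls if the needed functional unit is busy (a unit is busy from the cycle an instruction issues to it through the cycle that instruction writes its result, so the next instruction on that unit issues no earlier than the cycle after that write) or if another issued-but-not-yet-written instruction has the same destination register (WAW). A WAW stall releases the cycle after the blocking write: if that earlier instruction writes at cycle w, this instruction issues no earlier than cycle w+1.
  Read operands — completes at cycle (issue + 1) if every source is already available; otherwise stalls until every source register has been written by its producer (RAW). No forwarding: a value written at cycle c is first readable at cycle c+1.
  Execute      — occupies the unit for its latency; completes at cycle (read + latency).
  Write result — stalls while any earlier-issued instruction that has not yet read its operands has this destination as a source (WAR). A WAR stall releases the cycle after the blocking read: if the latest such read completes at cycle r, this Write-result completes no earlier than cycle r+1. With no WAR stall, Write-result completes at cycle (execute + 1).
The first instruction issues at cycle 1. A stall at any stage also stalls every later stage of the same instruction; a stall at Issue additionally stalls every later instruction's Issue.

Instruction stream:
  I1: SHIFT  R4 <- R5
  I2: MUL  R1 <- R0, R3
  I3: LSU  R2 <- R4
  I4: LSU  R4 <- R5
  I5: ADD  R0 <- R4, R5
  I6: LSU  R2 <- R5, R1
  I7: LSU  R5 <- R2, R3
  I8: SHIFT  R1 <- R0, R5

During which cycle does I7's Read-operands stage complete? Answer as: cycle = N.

cycle 1: I1 issues→SHIFT
cycle 2: I1 reads · I2 issues→MUL
cycle 3: I1 exec-done · I2 reads · I3 issues→LSU
cycle 4: I1 writes R4
cycle 5: I3 reads
cycle 6: I3 exec-done
cycle 7: I3 writes R2
cycle 8: I4 issues→LSU
cycle 9: I2 exec-done · I4 reads · I5 issues→ADD
cycle 10: I2 writes R1 · I4 exec-done
cycle 11: I4 writes R4
cycle 12: I5 reads · I6 issues→LSU
cycle 13: I6 reads
cycle 14: I5 exec-done · I6 exec-done
cycle 15: I5 writes R0 · I6 writes R2
cycle 16: I7 issues→LSU
cycle 17: I7 reads · I8 issues→SHIFT
cycle 18: I7 exec-done
cycle 19: I7 writes R5
cycle 20: I8 reads
cycle 21: I8 exec-done
cycle 22: I8 writes R1

cycle = 17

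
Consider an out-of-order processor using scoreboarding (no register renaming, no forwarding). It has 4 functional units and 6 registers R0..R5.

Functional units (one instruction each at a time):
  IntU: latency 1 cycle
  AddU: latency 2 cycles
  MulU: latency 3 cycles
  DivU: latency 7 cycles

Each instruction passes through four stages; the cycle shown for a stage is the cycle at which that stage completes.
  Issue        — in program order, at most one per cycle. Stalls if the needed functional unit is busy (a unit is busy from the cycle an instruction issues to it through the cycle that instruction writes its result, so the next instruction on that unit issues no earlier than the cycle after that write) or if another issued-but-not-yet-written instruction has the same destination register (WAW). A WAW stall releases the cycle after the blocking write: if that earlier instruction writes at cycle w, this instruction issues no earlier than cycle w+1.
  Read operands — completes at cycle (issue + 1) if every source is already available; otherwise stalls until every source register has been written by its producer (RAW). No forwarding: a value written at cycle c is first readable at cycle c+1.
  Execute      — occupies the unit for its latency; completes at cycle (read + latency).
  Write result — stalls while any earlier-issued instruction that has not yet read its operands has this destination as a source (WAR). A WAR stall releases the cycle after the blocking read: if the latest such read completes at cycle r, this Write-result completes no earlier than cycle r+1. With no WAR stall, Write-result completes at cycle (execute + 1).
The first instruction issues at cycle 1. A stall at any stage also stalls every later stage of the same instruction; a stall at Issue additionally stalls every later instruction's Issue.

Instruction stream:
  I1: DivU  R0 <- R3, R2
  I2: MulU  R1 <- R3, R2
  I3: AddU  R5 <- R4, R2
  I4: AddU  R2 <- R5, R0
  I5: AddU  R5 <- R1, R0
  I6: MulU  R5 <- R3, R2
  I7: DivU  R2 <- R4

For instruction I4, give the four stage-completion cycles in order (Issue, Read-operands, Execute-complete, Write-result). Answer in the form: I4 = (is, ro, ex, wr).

I4 = (8, 11, 13, 14)

I1 -> (1, 2, 9, 10)
I2 -> (2, 3, 6, 7)
I3 -> (3, 4, 6, 7)
I4 -> (8, 11, 13, 14)  // struct: AddU busy until I3 writes@7, RAW R0: wait I1 write@10
I5 -> (15, 16, 18, 19)  // struct: AddU busy until I4 writes@14
I6 -> (20, 21, 24, 25)  // WAW R5: wait I5 write@19
I7 -> (21, 22, 29, 30)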